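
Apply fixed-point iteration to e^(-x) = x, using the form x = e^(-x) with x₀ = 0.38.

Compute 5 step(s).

Equation: e^(-x) = x
Fixed-point form: x = e^(-x)
x₀ = 0.38

x_1 = g(0.380000) = 0.683861
x_2 = g(0.683861) = 0.504665
x_3 = g(0.504665) = 0.603708
x_4 = g(0.603708) = 0.546780
x_5 = g(0.546780) = 0.578810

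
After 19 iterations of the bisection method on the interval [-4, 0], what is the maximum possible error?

Bisection error bound: |error| ≤ (b-a)/2^n
|error| ≤ (0 - (-4))/2^19 = 4/2^19
|error| ≤ 0.0000076294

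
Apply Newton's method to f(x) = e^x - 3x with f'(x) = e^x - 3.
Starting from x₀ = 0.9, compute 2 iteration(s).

f(x) = e^x - 3x
f'(x) = e^x - 3
x₀ = 0.9

Newton-Raphson formula: x_{n+1} = x_n - f(x_n)/f'(x_n)

Iteration 1:
  f(0.900000) = -0.240397
  f'(0.900000) = -0.540397
  x_1 = 0.900000 - (-0.240397)/(-0.540397) = 0.455148
Iteration 2:
  f(0.455148) = 0.210963
  f'(0.455148) = -1.423594
  x_2 = 0.455148 - 0.210963/(-1.423594) = 0.603338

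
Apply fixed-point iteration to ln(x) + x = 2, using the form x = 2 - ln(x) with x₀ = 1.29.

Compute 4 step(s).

Equation: ln(x) + x = 2
Fixed-point form: x = 2 - ln(x)
x₀ = 1.29

x_1 = g(1.290000) = 1.745358
x_2 = g(1.745358) = 1.443040
x_3 = g(1.443040) = 1.633248
x_4 = g(1.633248) = 1.509430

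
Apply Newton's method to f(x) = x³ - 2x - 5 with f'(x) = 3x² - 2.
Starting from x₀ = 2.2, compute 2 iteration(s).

f(x) = x³ - 2x - 5
f'(x) = 3x² - 2
x₀ = 2.2

Newton-Raphson formula: x_{n+1} = x_n - f(x_n)/f'(x_n)

Iteration 1:
  f(2.200000) = 1.248000
  f'(2.200000) = 12.520000
  x_1 = 2.200000 - 1.248000/12.520000 = 2.100319
Iteration 2:
  f(2.100319) = 0.064589
  f'(2.100319) = 11.234026
  x_2 = 2.100319 - 0.064589/11.234026 = 2.094570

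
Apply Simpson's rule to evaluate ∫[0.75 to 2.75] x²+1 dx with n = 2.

f(x) = x²+1
a = 0.75, b = 2.75, n = 2
h = (b - a)/n = 1.000000

Simpson's rule: (h/3)[f(x₀) + 4f(x₁) + 2f(x₂) + ... + f(xₙ)]

x_0 = 0.7500, f(x_0) = 1.562500, coefficient = 1
x_1 = 1.7500, f(x_1) = 4.062500, coefficient = 4
x_2 = 2.7500, f(x_2) = 8.562500, coefficient = 1

I ≈ (1.000000/3) × 26.375000 = 8.791667
Exact value: 8.791667
Error: 0.000000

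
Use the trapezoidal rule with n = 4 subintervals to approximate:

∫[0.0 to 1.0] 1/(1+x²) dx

f(x) = 1/(1+x²)
a = 0.0, b = 1.0, n = 4
h = (b - a)/n = 0.250000

Trapezoidal rule: (h/2)[f(x₀) + 2f(x₁) + 2f(x₂) + ... + f(xₙ)]

x_0 = 0.0000, f(x_0) = 1.000000, coefficient = 1
x_1 = 0.2500, f(x_1) = 0.941176, coefficient = 2
x_2 = 0.5000, f(x_2) = 0.800000, coefficient = 2
x_3 = 0.7500, f(x_3) = 0.640000, coefficient = 2
x_4 = 1.0000, f(x_4) = 0.500000, coefficient = 1

I ≈ (0.250000/2) × 6.262353 = 0.782794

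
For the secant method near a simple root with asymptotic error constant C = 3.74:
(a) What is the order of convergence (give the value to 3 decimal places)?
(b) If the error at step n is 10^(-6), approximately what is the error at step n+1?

(a) Secant method has superlinear convergence with order φ = (1+√5)/2 ≈ 1.618.
    This means |e_{n+1}| ≈ C|e_n|^1.618.

(b) With |e_n| = 10^(-6) and C = 3.74:
    |e_{n+1}| ≈ 3.74 × (10^(-6))^1.618 = 3.74 × 10^(-9.71)

(a) ≈ 1.618 (golden ratio); (b) |e_{n+1}| ≈ 7.323e-10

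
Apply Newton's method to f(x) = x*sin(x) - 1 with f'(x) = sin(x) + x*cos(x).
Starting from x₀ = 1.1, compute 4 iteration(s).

f(x) = x*sin(x) - 1
f'(x) = sin(x) + x*cos(x)
x₀ = 1.1

Newton-Raphson formula: x_{n+1} = x_n - f(x_n)/f'(x_n)

Iteration 1:
  f(1.100000) = -0.019672
  f'(1.100000) = 1.390163
  x_1 = 1.100000 - (-0.019672)/1.390163 = 1.114151
Iteration 2:
  f(1.114151) = -0.000009
  f'(1.114151) = 1.388810
  x_2 = 1.114151 - (-0.000009)/1.388810 = 1.114157
Iteration 3:
  f(1.114157) = 0.000000
  f'(1.114157) = 1.388809
  x_3 = 1.114157 - 0.000000/1.388809 = 1.114157
Iteration 4:
  f(1.114157) = 0.000000
  f'(1.114157) = 1.388809
  x_4 = 1.114157 - 0.000000/1.388809 = 1.114157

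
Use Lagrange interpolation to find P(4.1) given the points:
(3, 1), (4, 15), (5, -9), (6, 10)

Lagrange interpolation formula:
P(x) = Σ yᵢ × Lᵢ(x)
where Lᵢ(x) = Π_{j≠i} (x - xⱼ)/(xᵢ - xⱼ)

L_0(4.1) = (4.1 - 4)/(3 - 4) × (4.1 - 5)/(3 - 5) × (4.1 - 6)/(3 - 6) = -0.028500
L_1(4.1) = (4.1 - 3)/(4 - 3) × (4.1 - 5)/(4 - 5) × (4.1 - 6)/(4 - 6) = 0.940500
L_2(4.1) = (4.1 - 3)/(5 - 3) × (4.1 - 4)/(5 - 4) × (4.1 - 6)/(5 - 6) = 0.104500
L_3(4.1) = (4.1 - 3)/(6 - 3) × (4.1 - 4)/(6 - 4) × (4.1 - 5)/(6 - 5) = -0.016500

P(4.1) = 1×L_0(4.1) + 15×L_1(4.1) + (-9)×L_2(4.1) + 10×L_3(4.1)
P(4.1) = 12.973500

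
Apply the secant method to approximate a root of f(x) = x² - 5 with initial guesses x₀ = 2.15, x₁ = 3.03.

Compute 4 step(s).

f(x) = x² - 5
x₀ = 2.15, x₁ = 3.03

Secant formula: x_{n+1} = x_n - f(x_n)(x_n - x_{n-1})/(f(x_n) - f(x_{n-1}))

Iteration 1:
  f(2.150000) = -0.377500
  f(3.030000) = 4.180900
  x_2 = 3.030000 - 4.180900×(3.030000 - 2.150000)/(4.180900 - (-0.377500))
       = 2.222876
Iteration 2:
  f(3.030000) = 4.180900
  f(2.222876) = -0.058820
  x_3 = 2.222876 - (-0.058820)×(2.222876 - 3.030000)/(-0.058820 - 4.180900)
       = 2.234074
Iteration 3:
  f(2.222876) = -0.058820
  f(2.234074) = -0.008913
  x_4 = 2.234074 - (-0.008913)×(2.234074 - 2.222876)/(-0.008913 - (-0.058820))
       = 2.236074
Iteration 4:
  f(2.234074) = -0.008913
  f(2.236074) = 0.000026
  x_5 = 2.236074 - 0.000026×(2.236074 - 2.234074)/(0.000026 - (-0.008913))
       = 2.236068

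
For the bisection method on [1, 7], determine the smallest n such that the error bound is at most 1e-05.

We need (b-a)/2^n ≤ 1e-05
(7 - 1)/2^n ≤ 1e-05
6/2^n ≤ 1e-05
2^n ≥ 600000
n ≥ log₂(600000) = 19.19
n ≥ 20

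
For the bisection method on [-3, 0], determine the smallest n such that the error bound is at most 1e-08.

We need (b-a)/2^n ≤ 1e-08
(0 - (-3))/2^n ≤ 1e-08
3/2^n ≤ 1e-08
2^n ≥ 300000000
n ≥ log₂(300000000) = 28.16
n ≥ 29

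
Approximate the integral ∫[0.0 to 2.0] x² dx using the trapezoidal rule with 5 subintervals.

f(x) = x²
a = 0.0, b = 2.0, n = 5
h = (b - a)/n = 0.400000

Trapezoidal rule: (h/2)[f(x₀) + 2f(x₁) + 2f(x₂) + ... + f(xₙ)]

x_0 = 0.0000, f(x_0) = 0.000000, coefficient = 1
x_1 = 0.4000, f(x_1) = 0.160000, coefficient = 2
x_2 = 0.8000, f(x_2) = 0.640000, coefficient = 2
x_3 = 1.2000, f(x_3) = 1.440000, coefficient = 2
x_4 = 1.6000, f(x_4) = 2.560000, coefficient = 2
x_5 = 2.0000, f(x_5) = 4.000000, coefficient = 1

I ≈ (0.400000/2) × 13.600000 = 2.720000
Exact value: 2.666667
Error: 0.053333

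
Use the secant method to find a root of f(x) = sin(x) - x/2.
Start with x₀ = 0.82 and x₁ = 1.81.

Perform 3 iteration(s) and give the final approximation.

f(x) = sin(x) - x/2
x₀ = 0.82, x₁ = 1.81

Secant formula: x_{n+1} = x_n - f(x_n)(x_n - x_{n-1})/(f(x_n) - f(x_{n-1}))

Iteration 1:
  f(0.820000) = 0.321146
  f(1.810000) = 0.066527
  x_2 = 1.810000 - 0.066527×(1.810000 - 0.820000)/(0.066527 - 0.321146)
       = 2.068668
Iteration 2:
  f(1.810000) = 0.066527
  f(2.068668) = -0.155733
  x_3 = 2.068668 - (-0.155733)×(2.068668 - 1.810000)/(-0.155733 - 0.066527)
       = 1.887425
Iteration 3:
  f(2.068668) = -0.155733
  f(1.887425) = 0.006578
  x_4 = 1.887425 - 0.006578×(1.887425 - 2.068668)/(0.006578 - (-0.155733))
       = 1.894770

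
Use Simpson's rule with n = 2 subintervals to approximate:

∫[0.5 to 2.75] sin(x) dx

f(x) = sin(x)
a = 0.5, b = 2.75, n = 2
h = (b - a)/n = 1.125000

Simpson's rule: (h/3)[f(x₀) + 4f(x₁) + 2f(x₂) + ... + f(xₙ)]

x_0 = 0.5000, f(x_0) = 0.479426, coefficient = 1
x_1 = 1.6250, f(x_1) = 0.998531, coefficient = 4
x_2 = 2.7500, f(x_2) = 0.381661, coefficient = 1

I ≈ (1.125000/3) × 4.855212 = 1.820704
Exact value: 1.801885
Error: 0.018820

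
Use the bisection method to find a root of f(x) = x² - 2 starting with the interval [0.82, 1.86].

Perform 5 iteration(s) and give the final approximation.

f(x) = x² - 2
Initial interval: [0.82, 1.86]

Iteration 1:
  c_1 = (0.820000 + 1.860000)/2 = 1.340000
  f(c_1) = f(1.340000) = -0.204400
  f(a) × f(c) ≥ 0, new interval: [1.340000, 1.860000]
Iteration 2:
  c_2 = (1.340000 + 1.860000)/2 = 1.600000
  f(c_2) = f(1.600000) = 0.560000
  f(a) × f(c) < 0, new interval: [1.340000, 1.600000]
Iteration 3:
  c_3 = (1.340000 + 1.600000)/2 = 1.470000
  f(c_3) = f(1.470000) = 0.160900
  f(a) × f(c) < 0, new interval: [1.340000, 1.470000]
Iteration 4:
  c_4 = (1.340000 + 1.470000)/2 = 1.405000
  f(c_4) = f(1.405000) = -0.025975
  f(a) × f(c) ≥ 0, new interval: [1.405000, 1.470000]
Iteration 5:
  c_5 = (1.405000 + 1.470000)/2 = 1.437500
  f(c_5) = f(1.437500) = 0.066406
  f(a) × f(c) < 0, new interval: [1.405000, 1.437500]

After 5 iteration(s), the approximation is c_5 = 1.437500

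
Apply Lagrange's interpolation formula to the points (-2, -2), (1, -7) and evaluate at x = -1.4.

Lagrange interpolation formula:
P(x) = Σ yᵢ × Lᵢ(x)
where Lᵢ(x) = Π_{j≠i} (x - xⱼ)/(xᵢ - xⱼ)

L_0(-1.4) = (-1.4 - 1)/(-2 - 1) = 0.800000
L_1(-1.4) = (-1.4 - (-2))/(1 - (-2)) = 0.200000

P(-1.4) = (-2)×L_0(-1.4) + (-7)×L_1(-1.4)
P(-1.4) = -3.000000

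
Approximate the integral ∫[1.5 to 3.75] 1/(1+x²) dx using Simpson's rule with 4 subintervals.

f(x) = 1/(1+x²)
a = 1.5, b = 3.75, n = 4
h = (b - a)/n = 0.562500

Simpson's rule: (h/3)[f(x₀) + 4f(x₁) + 2f(x₂) + ... + f(xₙ)]

x_0 = 1.5000, f(x_0) = 0.307692, coefficient = 1
x_1 = 2.0625, f(x_1) = 0.190335, coefficient = 4
x_2 = 2.6250, f(x_2) = 0.126733, coefficient = 2
x_3 = 3.1875, f(x_3) = 0.089604, coefficient = 4
x_4 = 3.7500, f(x_4) = 0.066390, coefficient = 1

I ≈ (0.562500/3) × 1.747304 = 0.327619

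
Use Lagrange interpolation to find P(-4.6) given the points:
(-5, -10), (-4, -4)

Lagrange interpolation formula:
P(x) = Σ yᵢ × Lᵢ(x)
where Lᵢ(x) = Π_{j≠i} (x - xⱼ)/(xᵢ - xⱼ)

L_0(-4.6) = (-4.6 - (-4))/(-5 - (-4)) = 0.600000
L_1(-4.6) = (-4.6 - (-5))/(-4 - (-5)) = 0.400000

P(-4.6) = (-10)×L_0(-4.6) + (-4)×L_1(-4.6)
P(-4.6) = -7.600000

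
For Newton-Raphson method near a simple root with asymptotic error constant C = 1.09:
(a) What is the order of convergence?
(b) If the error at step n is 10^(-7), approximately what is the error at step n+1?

(a) Newton-Raphson has quadratic (order 2) convergence near simple roots.
    This means |e_{n+1}| ≈ C|e_n|².

(b) With |e_n| = 10^(-7) and C = 1.09:
    |e_{n+1}| ≈ 1.09 × (10^(-7))² = 1.09 × 10^(-14)

(a) 2 (quadratic); (b) |e_{n+1}| ≈ 1.090e-14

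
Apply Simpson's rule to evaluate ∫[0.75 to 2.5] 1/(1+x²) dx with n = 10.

f(x) = 1/(1+x²)
a = 0.75, b = 2.5, n = 10
h = (b - a)/n = 0.175000

Simpson's rule: (h/3)[f(x₀) + 4f(x₁) + 2f(x₂) + ... + f(xₙ)]

x_0 = 0.7500, f(x_0) = 0.640000, coefficient = 1
x_1 = 0.9250, f(x_1) = 0.538902, coefficient = 4
x_2 = 1.1000, f(x_2) = 0.452489, coefficient = 2
x_3 = 1.2750, f(x_3) = 0.380862, coefficient = 4
x_4 = 1.4500, f(x_4) = 0.322321, coefficient = 2
x_5 = 1.6250, f(x_5) = 0.274678, coefficient = 4
x_6 = 1.8000, f(x_6) = 0.235849, coefficient = 2
x_7 = 1.9750, f(x_7) = 0.204056, coefficient = 4
x_8 = 2.1500, f(x_8) = 0.177857, coefficient = 2
x_9 = 2.3250, f(x_9) = 0.156113, coefficient = 4
x_10 = 2.5000, f(x_10) = 0.137931, coefficient = 1

I ≈ (0.175000/3) × 9.373402 = 0.546782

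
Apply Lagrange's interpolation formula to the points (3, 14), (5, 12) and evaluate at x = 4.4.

Lagrange interpolation formula:
P(x) = Σ yᵢ × Lᵢ(x)
where Lᵢ(x) = Π_{j≠i} (x - xⱼ)/(xᵢ - xⱼ)

L_0(4.4) = (4.4 - 5)/(3 - 5) = 0.300000
L_1(4.4) = (4.4 - 3)/(5 - 3) = 0.700000

P(4.4) = 14×L_0(4.4) + 12×L_1(4.4)
P(4.4) = 12.600000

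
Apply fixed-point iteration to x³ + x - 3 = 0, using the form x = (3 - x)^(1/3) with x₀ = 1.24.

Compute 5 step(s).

Equation: x³ + x - 3 = 0
Fixed-point form: x = (3 - x)^(1/3)
x₀ = 1.24

x_1 = g(1.240000) = 1.207362
x_2 = g(1.207362) = 1.214780
x_3 = g(1.214780) = 1.213102
x_4 = g(1.213102) = 1.213482
x_5 = g(1.213482) = 1.213396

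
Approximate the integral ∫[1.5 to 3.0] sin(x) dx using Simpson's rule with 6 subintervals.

f(x) = sin(x)
a = 1.5, b = 3.0, n = 6
h = (b - a)/n = 0.250000

Simpson's rule: (h/3)[f(x₀) + 4f(x₁) + 2f(x₂) + ... + f(xₙ)]

x_0 = 1.5000, f(x_0) = 0.997495, coefficient = 1
x_1 = 1.7500, f(x_1) = 0.983986, coefficient = 4
x_2 = 2.0000, f(x_2) = 0.909297, coefficient = 2
x_3 = 2.2500, f(x_3) = 0.778073, coefficient = 4
x_4 = 2.5000, f(x_4) = 0.598472, coefficient = 2
x_5 = 2.7500, f(x_5) = 0.381661, coefficient = 4
x_6 = 3.0000, f(x_6) = 0.141120, coefficient = 1

I ≈ (0.250000/3) × 12.729035 = 1.060753
Exact value: 1.060730
Error: 0.000023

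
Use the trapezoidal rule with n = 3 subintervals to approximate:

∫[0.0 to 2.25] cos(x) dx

f(x) = cos(x)
a = 0.0, b = 2.25, n = 3
h = (b - a)/n = 0.750000

Trapezoidal rule: (h/2)[f(x₀) + 2f(x₁) + 2f(x₂) + ... + f(xₙ)]

x_0 = 0.0000, f(x_0) = 1.000000, coefficient = 1
x_1 = 0.7500, f(x_1) = 0.731689, coefficient = 2
x_2 = 1.5000, f(x_2) = 0.070737, coefficient = 2
x_3 = 2.2500, f(x_3) = -0.628174, coefficient = 1

I ≈ (0.750000/2) × 1.976679 = 0.741254
Exact value: 0.778073
Error: 0.036819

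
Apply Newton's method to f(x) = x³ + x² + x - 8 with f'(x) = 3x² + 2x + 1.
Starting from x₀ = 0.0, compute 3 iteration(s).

f(x) = x³ + x² + x - 8
f'(x) = 3x² + 2x + 1
x₀ = 0.0

Newton-Raphson formula: x_{n+1} = x_n - f(x_n)/f'(x_n)

Iteration 1:
  f(0.000000) = -8.000000
  f'(0.000000) = 1.000000
  x_1 = 0.000000 - (-8.000000)/1.000000 = 8.000000
Iteration 2:
  f(8.000000) = 576.000000
  f'(8.000000) = 209.000000
  x_2 = 8.000000 - 576.000000/209.000000 = 5.244019
Iteration 3:
  f(5.244019) = 168.952902
  f'(5.244019) = 93.987248
  x_3 = 5.244019 - 168.952902/93.987248 = 3.446404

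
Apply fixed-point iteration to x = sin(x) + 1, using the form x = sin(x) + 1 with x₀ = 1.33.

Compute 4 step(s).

Equation: x = sin(x) + 1
Fixed-point form: x = sin(x) + 1
x₀ = 1.33

x_1 = g(1.330000) = 1.971148
x_2 = g(1.971148) = 1.920924
x_3 = g(1.920924) = 1.939329
x_4 = g(1.939329) = 1.932857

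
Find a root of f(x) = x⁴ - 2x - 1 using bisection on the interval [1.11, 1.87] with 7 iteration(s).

f(x) = x⁴ - 2x - 1
Initial interval: [1.11, 1.87]

Iteration 1:
  c_1 = (1.110000 + 1.870000)/2 = 1.490000
  f(c_1) = f(1.490000) = 0.948844
  f(a) × f(c) < 0, new interval: [1.110000, 1.490000]
Iteration 2:
  c_2 = (1.110000 + 1.490000)/2 = 1.300000
  f(c_2) = f(1.300000) = -0.743900
  f(a) × f(c) ≥ 0, new interval: [1.300000, 1.490000]
Iteration 3:
  c_3 = (1.300000 + 1.490000)/2 = 1.395000
  f(c_3) = f(1.395000) = -0.002987
  f(a) × f(c) ≥ 0, new interval: [1.395000, 1.490000]
Iteration 4:
  c_4 = (1.395000 + 1.490000)/2 = 1.442500
  f(c_4) = f(1.442500) = 0.444755
  f(a) × f(c) < 0, new interval: [1.395000, 1.442500]
Iteration 5:
  c_5 = (1.395000 + 1.442500)/2 = 1.418750
  f(c_5) = f(1.418750) = 0.214071
  f(a) × f(c) < 0, new interval: [1.395000, 1.418750]
Iteration 6:
  c_6 = (1.395000 + 1.418750)/2 = 1.406875
  f(c_6) = f(1.406875) = 0.103868
  f(a) × f(c) < 0, new interval: [1.395000, 1.406875]
Iteration 7:
  c_7 = (1.395000 + 1.406875)/2 = 1.400938
  f(c_7) = f(1.400938) = 0.050025
  f(a) × f(c) < 0, new interval: [1.395000, 1.400938]

After 7 iteration(s), the approximation is c_7 = 1.400938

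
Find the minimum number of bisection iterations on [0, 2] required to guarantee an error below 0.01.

We need (b-a)/2^n ≤ 0.01
(2 - 0)/2^n ≤ 0.01
2/2^n ≤ 0.01
2^n ≥ 200
n ≥ log₂(200) = 7.64
n ≥ 8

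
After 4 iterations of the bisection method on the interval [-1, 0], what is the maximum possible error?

Bisection error bound: |error| ≤ (b-a)/2^n
|error| ≤ (0 - (-1))/2^4 = 1/2^4
|error| ≤ 0.0625000000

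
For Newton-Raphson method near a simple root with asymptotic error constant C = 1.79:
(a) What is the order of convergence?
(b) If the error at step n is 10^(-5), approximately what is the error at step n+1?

(a) Newton-Raphson has quadratic (order 2) convergence near simple roots.
    This means |e_{n+1}| ≈ C|e_n|².

(b) With |e_n| = 10^(-5) and C = 1.79:
    |e_{n+1}| ≈ 1.79 × (10^(-5))² = 1.79 × 10^(-10)

(a) 2 (quadratic); (b) |e_{n+1}| ≈ 1.790e-10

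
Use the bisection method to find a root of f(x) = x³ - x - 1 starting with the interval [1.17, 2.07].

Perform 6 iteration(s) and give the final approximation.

f(x) = x³ - x - 1
Initial interval: [1.17, 2.07]

Iteration 1:
  c_1 = (1.170000 + 2.070000)/2 = 1.620000
  f(c_1) = f(1.620000) = 1.631528
  f(a) × f(c) < 0, new interval: [1.170000, 1.620000]
Iteration 2:
  c_2 = (1.170000 + 1.620000)/2 = 1.395000
  f(c_2) = f(1.395000) = 0.319705
  f(a) × f(c) < 0, new interval: [1.170000, 1.395000]
Iteration 3:
  c_3 = (1.170000 + 1.395000)/2 = 1.282500
  f(c_3) = f(1.282500) = -0.173036
  f(a) × f(c) ≥ 0, new interval: [1.282500, 1.395000]
Iteration 4:
  c_4 = (1.282500 + 1.395000)/2 = 1.338750
  f(c_4) = f(1.338750) = 0.060627
  f(a) × f(c) < 0, new interval: [1.282500, 1.338750]
Iteration 5:
  c_5 = (1.282500 + 1.338750)/2 = 1.310625
  f(c_5) = f(1.310625) = -0.059315
  f(a) × f(c) ≥ 0, new interval: [1.310625, 1.338750]
Iteration 6:
  c_6 = (1.310625 + 1.338750)/2 = 1.324688
  f(c_6) = f(1.324688) = -0.000130
  f(a) × f(c) ≥ 0, new interval: [1.324688, 1.338750]

After 6 iteration(s), the approximation is c_6 = 1.324688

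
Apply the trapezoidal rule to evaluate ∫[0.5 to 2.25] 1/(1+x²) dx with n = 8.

f(x) = 1/(1+x²)
a = 0.5, b = 2.25, n = 8
h = (b - a)/n = 0.218750

Trapezoidal rule: (h/2)[f(x₀) + 2f(x₁) + 2f(x₂) + ... + f(xₙ)]

x_0 = 0.5000, f(x_0) = 0.800000, coefficient = 1
x_1 = 0.7188, f(x_1) = 0.659369, coefficient = 2
x_2 = 0.9375, f(x_2) = 0.532225, coefficient = 2
x_3 = 1.1562, f(x_3) = 0.427915, coefficient = 2
x_4 = 1.3750, f(x_4) = 0.345946, coefficient = 2
x_5 = 1.5938, f(x_5) = 0.282483, coefficient = 2
x_6 = 1.8125, f(x_6) = 0.233364, coefficient = 2
x_7 = 2.0312, f(x_7) = 0.195085, coefficient = 2
x_8 = 2.2500, f(x_8) = 0.164948, coefficient = 1

I ≈ (0.218750/2) × 6.317719 = 0.691001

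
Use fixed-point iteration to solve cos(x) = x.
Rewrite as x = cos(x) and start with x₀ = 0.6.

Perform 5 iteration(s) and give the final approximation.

Equation: cos(x) = x
Fixed-point form: x = cos(x)
x₀ = 0.6

x_1 = g(0.600000) = 0.825336
x_2 = g(0.825336) = 0.678310
x_3 = g(0.678310) = 0.778634
x_4 = g(0.778634) = 0.711874
x_5 = g(0.711874) = 0.757139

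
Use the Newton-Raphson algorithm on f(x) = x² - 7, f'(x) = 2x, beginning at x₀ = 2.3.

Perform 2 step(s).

f(x) = x² - 7
f'(x) = 2x
x₀ = 2.3

Newton-Raphson formula: x_{n+1} = x_n - f(x_n)/f'(x_n)

Iteration 1:
  f(2.300000) = -1.710000
  f'(2.300000) = 4.600000
  x_1 = 2.300000 - (-1.710000)/4.600000 = 2.671739
Iteration 2:
  f(2.671739) = 0.138190
  f'(2.671739) = 5.343478
  x_2 = 2.671739 - 0.138190/5.343478 = 2.645878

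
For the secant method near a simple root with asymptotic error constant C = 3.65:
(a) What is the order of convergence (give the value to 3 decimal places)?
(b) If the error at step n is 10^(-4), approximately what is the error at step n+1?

(a) Secant method has superlinear convergence with order φ = (1+√5)/2 ≈ 1.618.
    This means |e_{n+1}| ≈ C|e_n|^1.618.

(b) With |e_n| = 10^(-4) and C = 3.65:
    |e_{n+1}| ≈ 3.65 × (10^(-4))^1.618 = 3.65 × 10^(-6.47)

(a) ≈ 1.618 (golden ratio); (b) |e_{n+1}| ≈ 1.231e-06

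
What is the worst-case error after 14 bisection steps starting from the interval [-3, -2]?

Bisection error bound: |error| ≤ (b-a)/2^n
|error| ≤ (-2 - (-3))/2^14 = 1/2^14
|error| ≤ 0.0000610352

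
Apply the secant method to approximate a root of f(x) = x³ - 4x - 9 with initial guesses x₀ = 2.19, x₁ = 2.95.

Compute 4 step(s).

f(x) = x³ - 4x - 9
x₀ = 2.19, x₁ = 2.95

Secant formula: x_{n+1} = x_n - f(x_n)(x_n - x_{n-1})/(f(x_n) - f(x_{n-1}))

Iteration 1:
  f(2.190000) = -7.256541
  f(2.950000) = 4.872375
  x_2 = 2.950000 - 4.872375×(2.950000 - 2.190000)/(4.872375 - (-7.256541))
       = 2.644696
Iteration 2:
  f(2.950000) = 4.872375
  f(2.644696) = -1.080675
  x_3 = 2.644696 - (-1.080675)×(2.644696 - 2.950000)/(-1.080675 - 4.872375)
       = 2.700119
Iteration 3:
  f(2.644696) = -1.080675
  f(2.700119) = -0.114876
  x_4 = 2.700119 - (-0.114876)×(2.700119 - 2.644696)/(-0.114876 - (-1.080675))
       = 2.706711
Iteration 4:
  f(2.700119) = -0.114876
  f(2.706711) = 0.003292
  x_5 = 2.706711 - 0.003292×(2.706711 - 2.700119)/(0.003292 - (-0.114876))
       = 2.706527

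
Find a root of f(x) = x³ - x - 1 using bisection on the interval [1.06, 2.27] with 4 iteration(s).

f(x) = x³ - x - 1
Initial interval: [1.06, 2.27]

Iteration 1:
  c_1 = (1.060000 + 2.270000)/2 = 1.665000
  f(c_1) = f(1.665000) = 1.950755
  f(a) × f(c) < 0, new interval: [1.060000, 1.665000]
Iteration 2:
  c_2 = (1.060000 + 1.665000)/2 = 1.362500
  f(c_2) = f(1.362500) = 0.166854
  f(a) × f(c) < 0, new interval: [1.060000, 1.362500]
Iteration 3:
  c_3 = (1.060000 + 1.362500)/2 = 1.211250
  f(c_3) = f(1.211250) = -0.434193
  f(a) × f(c) ≥ 0, new interval: [1.211250, 1.362500]
Iteration 4:
  c_4 = (1.211250 + 1.362500)/2 = 1.286875
  f(c_4) = f(1.286875) = -0.155749
  f(a) × f(c) ≥ 0, new interval: [1.286875, 1.362500]

After 4 iteration(s), the approximation is c_4 = 1.286875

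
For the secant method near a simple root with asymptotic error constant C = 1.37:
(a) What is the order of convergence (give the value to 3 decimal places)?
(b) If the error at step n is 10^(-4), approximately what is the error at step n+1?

(a) Secant method has superlinear convergence with order φ = (1+√5)/2 ≈ 1.618.
    This means |e_{n+1}| ≈ C|e_n|^1.618.

(b) With |e_n| = 10^(-4) and C = 1.37:
    |e_{n+1}| ≈ 1.37 × (10^(-4))^1.618 = 1.37 × 10^(-6.47)

(a) ≈ 1.618 (golden ratio); (b) |e_{n+1}| ≈ 4.619e-07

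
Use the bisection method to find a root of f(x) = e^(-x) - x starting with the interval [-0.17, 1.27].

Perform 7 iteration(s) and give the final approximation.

f(x) = e^(-x) - x
Initial interval: [-0.17, 1.27]

Iteration 1:
  c_1 = (-0.170000 + 1.270000)/2 = 0.550000
  f(c_1) = f(0.550000) = 0.026950
  f(a) × f(c) ≥ 0, new interval: [0.550000, 1.270000]
Iteration 2:
  c_2 = (0.550000 + 1.270000)/2 = 0.910000
  f(c_2) = f(0.910000) = -0.507476
  f(a) × f(c) < 0, new interval: [0.550000, 0.910000]
Iteration 3:
  c_3 = (0.550000 + 0.910000)/2 = 0.730000
  f(c_3) = f(0.730000) = -0.248091
  f(a) × f(c) < 0, new interval: [0.550000, 0.730000]
Iteration 4:
  c_4 = (0.550000 + 0.730000)/2 = 0.640000
  f(c_4) = f(0.640000) = -0.112708
  f(a) × f(c) < 0, new interval: [0.550000, 0.640000]
Iteration 5:
  c_5 = (0.550000 + 0.640000)/2 = 0.595000
  f(c_5) = f(0.595000) = -0.043437
  f(a) × f(c) < 0, new interval: [0.550000, 0.595000]
Iteration 6:
  c_6 = (0.550000 + 0.595000)/2 = 0.572500
  f(c_6) = f(0.572500) = -0.008387
  f(a) × f(c) < 0, new interval: [0.550000, 0.572500]
Iteration 7:
  c_7 = (0.550000 + 0.572500)/2 = 0.561250
  f(c_7) = f(0.561250) = 0.009245
  f(a) × f(c) ≥ 0, new interval: [0.561250, 0.572500]

After 7 iteration(s), the approximation is c_7 = 0.561250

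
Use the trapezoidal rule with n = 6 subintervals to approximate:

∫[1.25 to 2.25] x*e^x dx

f(x) = x*e^x
a = 1.25, b = 2.25, n = 6
h = (b - a)/n = 0.166667

Trapezoidal rule: (h/2)[f(x₀) + 2f(x₁) + 2f(x₂) + ... + f(xₙ)]

x_0 = 1.2500, f(x_0) = 4.362929, coefficient = 1
x_1 = 1.4167, f(x_1) = 5.841417, coefficient = 2
x_2 = 1.5833, f(x_2) = 7.712679, coefficient = 2
x_3 = 1.7500, f(x_3) = 10.070555, coefficient = 2
x_4 = 1.9167, f(x_4) = 13.029998, coefficient = 2
x_5 = 2.0833, f(x_5) = 16.731656, coefficient = 2
x_6 = 2.2500, f(x_6) = 21.347406, coefficient = 1

I ≈ (0.166667/2) × 132.482945 = 11.040245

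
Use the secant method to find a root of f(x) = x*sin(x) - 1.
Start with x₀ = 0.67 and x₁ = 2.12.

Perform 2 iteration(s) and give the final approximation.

f(x) = x*sin(x) - 1
x₀ = 0.67, x₁ = 2.12

Secant formula: x_{n+1} = x_n - f(x_n)(x_n - x_{n-1})/(f(x_n) - f(x_{n-1}))

Iteration 1:
  f(0.670000) = -0.583939
  f(2.120000) = 0.808234
  x_2 = 2.120000 - 0.808234×(2.120000 - 0.670000)/(0.808234 - (-0.583939))
       = 1.278195
Iteration 2:
  f(2.120000) = 0.808234
  f(1.278195) = 0.223867
  x_3 = 1.278195 - 0.223867×(1.278195 - 2.120000)/(0.223867 - 0.808234)
       = 0.955705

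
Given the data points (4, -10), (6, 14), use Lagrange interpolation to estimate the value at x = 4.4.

Lagrange interpolation formula:
P(x) = Σ yᵢ × Lᵢ(x)
where Lᵢ(x) = Π_{j≠i} (x - xⱼ)/(xᵢ - xⱼ)

L_0(4.4) = (4.4 - 6)/(4 - 6) = 0.800000
L_1(4.4) = (4.4 - 4)/(6 - 4) = 0.200000

P(4.4) = (-10)×L_0(4.4) + 14×L_1(4.4)
P(4.4) = -5.200000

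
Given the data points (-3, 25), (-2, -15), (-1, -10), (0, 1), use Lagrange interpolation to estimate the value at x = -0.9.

Lagrange interpolation formula:
P(x) = Σ yᵢ × Lᵢ(x)
where Lᵢ(x) = Π_{j≠i} (x - xⱼ)/(xᵢ - xⱼ)

L_0(-0.9) = (-0.9 - (-2))/(-3 - (-2)) × (-0.9 - (-1))/(-3 - (-1)) × (-0.9 - 0)/(-3 - 0) = 0.016500
L_1(-0.9) = (-0.9 - (-3))/(-2 - (-3)) × (-0.9 - (-1))/(-2 - (-1)) × (-0.9 - 0)/(-2 - 0) = -0.094500
L_2(-0.9) = (-0.9 - (-3))/(-1 - (-3)) × (-0.9 - (-2))/(-1 - (-2)) × (-0.9 - 0)/(-1 - 0) = 1.039500
L_3(-0.9) = (-0.9 - (-3))/(0 - (-3)) × (-0.9 - (-2))/(0 - (-2)) × (-0.9 - (-1))/(0 - (-1)) = 0.038500

P(-0.9) = 25×L_0(-0.9) + (-15)×L_1(-0.9) + (-10)×L_2(-0.9) + 1×L_3(-0.9)
P(-0.9) = -8.526500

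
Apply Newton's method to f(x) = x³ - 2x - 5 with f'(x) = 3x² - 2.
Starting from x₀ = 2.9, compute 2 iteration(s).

f(x) = x³ - 2x - 5
f'(x) = 3x² - 2
x₀ = 2.9

Newton-Raphson formula: x_{n+1} = x_n - f(x_n)/f'(x_n)

Iteration 1:
  f(2.900000) = 13.589000
  f'(2.900000) = 23.230000
  x_1 = 2.900000 - 13.589000/23.230000 = 2.315024
Iteration 2:
  f(2.315024) = 2.776939
  f'(2.315024) = 14.078004
  x_2 = 2.315024 - 2.776939/14.078004 = 2.117770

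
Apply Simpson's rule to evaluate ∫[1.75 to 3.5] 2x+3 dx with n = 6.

f(x) = 2x+3
a = 1.75, b = 3.5, n = 6
h = (b - a)/n = 0.291667

Simpson's rule: (h/3)[f(x₀) + 4f(x₁) + 2f(x₂) + ... + f(xₙ)]

x_0 = 1.7500, f(x_0) = 6.500000, coefficient = 1
x_1 = 2.0417, f(x_1) = 7.083333, coefficient = 4
x_2 = 2.3333, f(x_2) = 7.666667, coefficient = 2
x_3 = 2.6250, f(x_3) = 8.250000, coefficient = 4
x_4 = 2.9167, f(x_4) = 8.833333, coefficient = 2
x_5 = 3.2083, f(x_5) = 9.416667, coefficient = 4
x_6 = 3.5000, f(x_6) = 10.000000, coefficient = 1

I ≈ (0.291667/3) × 148.500000 = 14.437500
Exact value: 14.437500
Error: 0.000000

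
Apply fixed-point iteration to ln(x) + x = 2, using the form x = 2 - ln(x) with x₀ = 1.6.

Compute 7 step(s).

Equation: ln(x) + x = 2
Fixed-point form: x = 2 - ln(x)
x₀ = 1.6

x_1 = g(1.600000) = 1.529996
x_2 = g(1.529996) = 1.574735
x_3 = g(1.574735) = 1.545913
x_4 = g(1.545913) = 1.564385
x_5 = g(1.564385) = 1.552507
x_6 = g(1.552507) = 1.560129
x_7 = g(1.560129) = 1.555232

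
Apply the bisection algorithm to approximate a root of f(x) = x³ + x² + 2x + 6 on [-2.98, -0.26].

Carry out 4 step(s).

f(x) = x³ + x² + 2x + 6
Initial interval: [-2.98, -0.26]

Iteration 1:
  c_1 = (-2.980000 + (-0.260000))/2 = -1.620000
  f(c_1) = f(-1.620000) = 1.132872
  f(a) × f(c) < 0, new interval: [-2.980000, -1.620000]
Iteration 2:
  c_2 = (-2.980000 + (-1.620000))/2 = -2.300000
  f(c_2) = f(-2.300000) = -5.477000
  f(a) × f(c) ≥ 0, new interval: [-2.300000, -1.620000]
Iteration 3:
  c_3 = (-2.300000 + (-1.620000))/2 = -1.960000
  f(c_3) = f(-1.960000) = -1.607936
  f(a) × f(c) ≥ 0, new interval: [-1.960000, -1.620000]
Iteration 4:
  c_4 = (-1.960000 + (-1.620000))/2 = -1.790000
  f(c_4) = f(-1.790000) = -0.111239
  f(a) × f(c) ≥ 0, new interval: [-1.790000, -1.620000]

After 4 iteration(s), the approximation is c_4 = -1.790000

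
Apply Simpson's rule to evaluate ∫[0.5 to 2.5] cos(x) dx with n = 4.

f(x) = cos(x)
a = 0.5, b = 2.5, n = 4
h = (b - a)/n = 0.500000

Simpson's rule: (h/3)[f(x₀) + 4f(x₁) + 2f(x₂) + ... + f(xₙ)]

x_0 = 0.5000, f(x_0) = 0.877583, coefficient = 1
x_1 = 1.0000, f(x_1) = 0.540302, coefficient = 4
x_2 = 1.5000, f(x_2) = 0.070737, coefficient = 2
x_3 = 2.0000, f(x_3) = -0.416147, coefficient = 4
x_4 = 2.5000, f(x_4) = -0.801144, coefficient = 1

I ≈ (0.500000/3) × 0.714535 = 0.119089
Exact value: 0.119047
Error: 0.000043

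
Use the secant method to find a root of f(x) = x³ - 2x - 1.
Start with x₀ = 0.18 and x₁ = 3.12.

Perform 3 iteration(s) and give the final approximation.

f(x) = x³ - 2x - 1
x₀ = 0.18, x₁ = 3.12

Secant formula: x_{n+1} = x_n - f(x_n)(x_n - x_{n-1})/(f(x_n) - f(x_{n-1}))

Iteration 1:
  f(0.180000) = -1.354168
  f(3.120000) = 23.131328
  x_2 = 3.120000 - 23.131328×(3.120000 - 0.180000)/(23.131328 - (-1.354168))
       = 0.342596
Iteration 2:
  f(3.120000) = 23.131328
  f(0.342596) = -1.644982
  x_3 = 0.342596 - (-1.644982)×(0.342596 - 3.120000)/(-1.644982 - 23.131328)
       = 0.526997
Iteration 3:
  f(0.342596) = -1.644982
  f(0.526997) = -1.907634
  x_4 = 0.526997 - (-1.907634)×(0.526997 - 0.342596)/(-1.907634 - (-1.644982))
       = -0.812300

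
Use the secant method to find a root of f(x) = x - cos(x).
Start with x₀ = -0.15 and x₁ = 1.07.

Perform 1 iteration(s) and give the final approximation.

f(x) = x - cos(x)
x₀ = -0.15, x₁ = 1.07

Secant formula: x_{n+1} = x_n - f(x_n)(x_n - x_{n-1})/(f(x_n) - f(x_{n-1}))

Iteration 1:
  f(-0.150000) = -1.138771
  f(1.070000) = 0.589876
  x_2 = 1.070000 - 0.589876×(1.070000 - (-0.150000))/(0.589876 - (-1.138771))
       = 0.653693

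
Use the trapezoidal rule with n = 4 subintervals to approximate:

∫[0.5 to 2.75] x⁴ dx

f(x) = x⁴
a = 0.5, b = 2.75, n = 4
h = (b - a)/n = 0.562500

Trapezoidal rule: (h/2)[f(x₀) + 2f(x₁) + 2f(x₂) + ... + f(xₙ)]

x_0 = 0.5000, f(x_0) = 0.062500, coefficient = 1
x_1 = 1.0625, f(x_1) = 1.274429, coefficient = 2
x_2 = 1.6250, f(x_2) = 6.972900, coefficient = 2
x_3 = 2.1875, f(x_3) = 22.897720, coefficient = 2
x_4 = 2.7500, f(x_4) = 57.191406, coefficient = 1

I ≈ (0.562500/2) × 119.544006 = 33.621752
Exact value: 31.449023
Error: 2.172728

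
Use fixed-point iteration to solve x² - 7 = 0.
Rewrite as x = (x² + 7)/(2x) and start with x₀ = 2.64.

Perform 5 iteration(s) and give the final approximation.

Equation: x² - 7 = 0
Fixed-point form: x = (x² + 7)/(2x)
x₀ = 2.64

x_1 = g(2.640000) = 2.645758
x_2 = g(2.645758) = 2.645751
x_3 = g(2.645751) = 2.645751
x_4 = g(2.645751) = 2.645751
x_5 = g(2.645751) = 2.645751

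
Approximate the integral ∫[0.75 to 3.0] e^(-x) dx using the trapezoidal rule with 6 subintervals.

f(x) = e^(-x)
a = 0.75, b = 3.0, n = 6
h = (b - a)/n = 0.375000

Trapezoidal rule: (h/2)[f(x₀) + 2f(x₁) + 2f(x₂) + ... + f(xₙ)]

x_0 = 0.7500, f(x_0) = 0.472367, coefficient = 1
x_1 = 1.1250, f(x_1) = 0.324652, coefficient = 2
x_2 = 1.5000, f(x_2) = 0.223130, coefficient = 2
x_3 = 1.8750, f(x_3) = 0.153355, coefficient = 2
x_4 = 2.2500, f(x_4) = 0.105399, coefficient = 2
x_5 = 2.6250, f(x_5) = 0.072440, coefficient = 2
x_6 = 3.0000, f(x_6) = 0.049787, coefficient = 1

I ≈ (0.375000/2) × 2.280107 = 0.427520
Exact value: 0.422579
Error: 0.004941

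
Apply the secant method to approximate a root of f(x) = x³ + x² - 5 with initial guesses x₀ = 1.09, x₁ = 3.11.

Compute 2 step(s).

f(x) = x³ + x² - 5
x₀ = 1.09, x₁ = 3.11

Secant formula: x_{n+1} = x_n - f(x_n)(x_n - x_{n-1})/(f(x_n) - f(x_{n-1}))

Iteration 1:
  f(1.090000) = -2.516871
  f(3.110000) = 34.752331
  x_2 = 3.110000 - 34.752331×(3.110000 - 1.090000)/(34.752331 - (-2.516871))
       = 1.226415
Iteration 2:
  f(3.110000) = 34.752331
  f(1.226415) = -1.651263
  x_3 = 1.226415 - (-1.651263)×(1.226415 - 3.110000)/(-1.651263 - 34.752331)
       = 1.311854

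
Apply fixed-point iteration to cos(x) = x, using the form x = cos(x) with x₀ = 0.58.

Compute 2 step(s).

Equation: cos(x) = x
Fixed-point form: x = cos(x)
x₀ = 0.58

x_1 = g(0.580000) = 0.836463
x_2 = g(0.836463) = 0.670093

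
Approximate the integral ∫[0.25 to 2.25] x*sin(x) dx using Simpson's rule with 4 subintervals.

f(x) = x*sin(x)
a = 0.25, b = 2.25, n = 4
h = (b - a)/n = 0.500000

Simpson's rule: (h/3)[f(x₀) + 4f(x₁) + 2f(x₂) + ... + f(xₙ)]

x_0 = 0.2500, f(x_0) = 0.061851, coefficient = 1
x_1 = 0.7500, f(x_1) = 0.511229, coefficient = 4
x_2 = 1.2500, f(x_2) = 1.186231, coefficient = 2
x_3 = 1.7500, f(x_3) = 1.721975, coefficient = 4
x_4 = 2.2500, f(x_4) = 1.750665, coefficient = 1

I ≈ (0.500000/3) × 13.117795 = 2.186299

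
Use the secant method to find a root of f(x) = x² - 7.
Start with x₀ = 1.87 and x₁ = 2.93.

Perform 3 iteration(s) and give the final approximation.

f(x) = x² - 7
x₀ = 1.87, x₁ = 2.93

Secant formula: x_{n+1} = x_n - f(x_n)(x_n - x_{n-1})/(f(x_n) - f(x_{n-1}))

Iteration 1:
  f(1.870000) = -3.503100
  f(2.930000) = 1.584900
  x_2 = 2.930000 - 1.584900×(2.930000 - 1.870000)/(1.584900 - (-3.503100))
       = 2.599813
Iteration 2:
  f(2.930000) = 1.584900
  f(2.599813) = -0.240975
  x_3 = 2.599813 - (-0.240975)×(2.599813 - 2.930000)/(-0.240975 - 1.584900)
       = 2.643390
Iteration 3:
  f(2.599813) = -0.240975
  f(2.643390) = -0.012490
  x_4 = 2.643390 - (-0.012490)×(2.643390 - 2.599813)/(-0.012490 - (-0.240975))
       = 2.645772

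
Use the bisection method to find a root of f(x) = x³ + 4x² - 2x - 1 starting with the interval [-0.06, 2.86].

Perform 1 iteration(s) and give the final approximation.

f(x) = x³ + 4x² - 2x - 1
Initial interval: [-0.06, 2.86]

Iteration 1:
  c_1 = (-0.060000 + 2.860000)/2 = 1.400000
  f(c_1) = f(1.400000) = 6.784000
  f(a) × f(c) < 0, new interval: [-0.060000, 1.400000]

After 1 iteration(s), the approximation is c_1 = 1.400000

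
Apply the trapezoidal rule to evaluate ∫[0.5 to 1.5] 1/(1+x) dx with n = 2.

f(x) = 1/(1+x)
a = 0.5, b = 1.5, n = 2
h = (b - a)/n = 0.500000

Trapezoidal rule: (h/2)[f(x₀) + 2f(x₁) + 2f(x₂) + ... + f(xₙ)]

x_0 = 0.5000, f(x_0) = 0.666667, coefficient = 1
x_1 = 1.0000, f(x_1) = 0.500000, coefficient = 2
x_2 = 1.5000, f(x_2) = 0.400000, coefficient = 1

I ≈ (0.500000/2) × 2.066667 = 0.516667
Exact value: 0.510826
Error: 0.005841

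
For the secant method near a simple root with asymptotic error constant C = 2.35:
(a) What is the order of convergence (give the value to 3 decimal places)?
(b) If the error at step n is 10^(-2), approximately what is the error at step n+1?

(a) Secant method has superlinear convergence with order φ = (1+√5)/2 ≈ 1.618.
    This means |e_{n+1}| ≈ C|e_n|^1.618.

(b) With |e_n| = 10^(-2) and C = 2.35:
    |e_{n+1}| ≈ 2.35 × (10^(-2))^1.618 = 2.35 × 10^(-3.24)

(a) ≈ 1.618 (golden ratio); (b) |e_{n+1}| ≈ 1.365e-03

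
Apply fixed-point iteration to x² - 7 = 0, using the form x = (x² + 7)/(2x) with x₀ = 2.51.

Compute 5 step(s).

Equation: x² - 7 = 0
Fixed-point form: x = (x² + 7)/(2x)
x₀ = 2.51

x_1 = g(2.510000) = 2.649422
x_2 = g(2.649422) = 2.645754
x_3 = g(2.645754) = 2.645751
x_4 = g(2.645751) = 2.645751
x_5 = g(2.645751) = 2.645751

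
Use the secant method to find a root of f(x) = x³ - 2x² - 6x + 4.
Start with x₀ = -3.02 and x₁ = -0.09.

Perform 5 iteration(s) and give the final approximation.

f(x) = x³ - 2x² - 6x + 4
x₀ = -3.02, x₁ = -0.09

Secant formula: x_{n+1} = x_n - f(x_n)(x_n - x_{n-1})/(f(x_n) - f(x_{n-1}))

Iteration 1:
  f(-3.020000) = -23.664408
  f(-0.090000) = 4.523071
  x_2 = -0.090000 - 4.523071×(-0.090000 - (-3.020000))/(4.523071 - (-23.664408))
       = -0.560159
Iteration 2:
  f(-0.090000) = 4.523071
  f(-0.560159) = 6.557632
  x_3 = -0.560159 - 6.557632×(-0.560159 - (-0.090000))/(6.557632 - 4.523071)
       = 0.955219
Iteration 3:
  f(-0.560159) = 6.557632
  f(0.955219) = -2.684620
  x_4 = 0.955219 - (-2.684620)×(0.955219 - (-0.560159))/(-2.684620 - 6.557632)
       = 0.515044
Iteration 4:
  f(0.955219) = -2.684620
  f(0.515044) = 0.515824
  x_5 = 0.515044 - 0.515824×(0.515044 - 0.955219)/(0.515824 - (-2.684620))
       = 0.585988
Iteration 5:
  f(0.515044) = 0.515824
  f(0.585988) = -0.001473
  x_6 = 0.585988 - (-0.001473)×(0.585988 - 0.515044)/(-0.001473 - 0.515824)
       = 0.585786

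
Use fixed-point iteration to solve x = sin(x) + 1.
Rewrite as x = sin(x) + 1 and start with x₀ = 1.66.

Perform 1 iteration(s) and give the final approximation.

Equation: x = sin(x) + 1
Fixed-point form: x = sin(x) + 1
x₀ = 1.66

x_1 = g(1.660000) = 1.996024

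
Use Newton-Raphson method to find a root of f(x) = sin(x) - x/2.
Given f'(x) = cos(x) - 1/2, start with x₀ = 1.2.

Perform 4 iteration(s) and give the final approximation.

f(x) = sin(x) - x/2
f'(x) = cos(x) - 1/2
x₀ = 1.2

Newton-Raphson formula: x_{n+1} = x_n - f(x_n)/f'(x_n)

Iteration 1:
  f(1.200000) = 0.332039
  f'(1.200000) = -0.137642
  x_1 = 1.200000 - 0.332039/(-0.137642) = 3.612334
Iteration 2:
  f(3.612334) = -2.259714
  f'(3.612334) = -1.391232
  x_2 = 3.612334 - (-2.259714)/(-1.391232) = 1.988080
Iteration 3:
  f(1.988080) = -0.079847
  f'(1.988080) = -0.905279
  x_3 = 1.988080 - (-0.079847)/(-0.905279) = 1.899879
Iteration 4:
  f(1.899879) = -0.003600
  f'(1.899879) = -0.823175
  x_4 = 1.899879 - (-0.003600)/(-0.823175) = 1.895505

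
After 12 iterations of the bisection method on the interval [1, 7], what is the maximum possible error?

Bisection error bound: |error| ≤ (b-a)/2^n
|error| ≤ (7 - 1)/2^12 = 6/2^12
|error| ≤ 0.0014648438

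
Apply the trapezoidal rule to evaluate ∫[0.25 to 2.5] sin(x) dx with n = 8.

f(x) = sin(x)
a = 0.25, b = 2.5, n = 8
h = (b - a)/n = 0.281250

Trapezoidal rule: (h/2)[f(x₀) + 2f(x₁) + 2f(x₂) + ... + f(xₙ)]

x_0 = 0.2500, f(x_0) = 0.247404, coefficient = 1
x_1 = 0.5312, f(x_1) = 0.506611, coefficient = 2
x_2 = 0.8125, f(x_2) = 0.726009, coefficient = 2
x_3 = 1.0938, f(x_3) = 0.888355, coefficient = 2
x_4 = 1.3750, f(x_4) = 0.980893, coefficient = 2
x_5 = 1.6562, f(x_5) = 0.996351, coefficient = 2
x_6 = 1.9375, f(x_6) = 0.933514, coefficient = 2
x_7 = 2.2188, f(x_7) = 0.797321, coefficient = 2
x_8 = 2.5000, f(x_8) = 0.598472, coefficient = 1

I ≈ (0.281250/2) × 12.503984 = 1.758373
Exact value: 1.770056
Error: 0.011683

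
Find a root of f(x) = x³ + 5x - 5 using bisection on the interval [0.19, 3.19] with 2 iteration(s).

f(x) = x³ + 5x - 5
Initial interval: [0.19, 3.19]

Iteration 1:
  c_1 = (0.190000 + 3.190000)/2 = 1.690000
  f(c_1) = f(1.690000) = 8.276809
  f(a) × f(c) < 0, new interval: [0.190000, 1.690000]
Iteration 2:
  c_2 = (0.190000 + 1.690000)/2 = 0.940000
  f(c_2) = f(0.940000) = 0.530584
  f(a) × f(c) < 0, new interval: [0.190000, 0.940000]

After 2 iteration(s), the approximation is c_2 = 0.940000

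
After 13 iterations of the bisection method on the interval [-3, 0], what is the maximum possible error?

Bisection error bound: |error| ≤ (b-a)/2^n
|error| ≤ (0 - (-3))/2^13 = 3/2^13
|error| ≤ 0.0003662109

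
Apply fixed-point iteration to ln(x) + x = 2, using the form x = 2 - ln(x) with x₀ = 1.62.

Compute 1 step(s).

Equation: ln(x) + x = 2
Fixed-point form: x = 2 - ln(x)
x₀ = 1.62

x_1 = g(1.620000) = 1.517574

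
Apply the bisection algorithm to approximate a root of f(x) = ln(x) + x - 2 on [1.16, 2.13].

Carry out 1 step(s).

f(x) = ln(x) + x - 2
Initial interval: [1.16, 2.13]

Iteration 1:
  c_1 = (1.160000 + 2.130000)/2 = 1.645000
  f(c_1) = f(1.645000) = 0.142740
  f(a) × f(c) < 0, new interval: [1.160000, 1.645000]

After 1 iteration(s), the approximation is c_1 = 1.645000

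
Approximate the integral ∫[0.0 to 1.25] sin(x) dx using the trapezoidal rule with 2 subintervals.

f(x) = sin(x)
a = 0.0, b = 1.25, n = 2
h = (b - a)/n = 0.625000

Trapezoidal rule: (h/2)[f(x₀) + 2f(x₁) + 2f(x₂) + ... + f(xₙ)]

x_0 = 0.0000, f(x_0) = 0.000000, coefficient = 1
x_1 = 0.6250, f(x_1) = 0.585097, coefficient = 2
x_2 = 1.2500, f(x_2) = 0.948985, coefficient = 1

I ≈ (0.625000/2) × 2.119179 = 0.662243
Exact value: 0.684678
Error: 0.022434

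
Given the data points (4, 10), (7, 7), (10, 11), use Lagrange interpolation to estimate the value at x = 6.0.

Lagrange interpolation formula:
P(x) = Σ yᵢ × Lᵢ(x)
where Lᵢ(x) = Π_{j≠i} (x - xⱼ)/(xᵢ - xⱼ)

L_0(6.0) = (6.0 - 7)/(4 - 7) × (6.0 - 10)/(4 - 10) = 0.222222
L_1(6.0) = (6.0 - 4)/(7 - 4) × (6.0 - 10)/(7 - 10) = 0.888889
L_2(6.0) = (6.0 - 4)/(10 - 4) × (6.0 - 7)/(10 - 7) = -0.111111

P(6.0) = 10×L_0(6.0) + 7×L_1(6.0) + 11×L_2(6.0)
P(6.0) = 7.222222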